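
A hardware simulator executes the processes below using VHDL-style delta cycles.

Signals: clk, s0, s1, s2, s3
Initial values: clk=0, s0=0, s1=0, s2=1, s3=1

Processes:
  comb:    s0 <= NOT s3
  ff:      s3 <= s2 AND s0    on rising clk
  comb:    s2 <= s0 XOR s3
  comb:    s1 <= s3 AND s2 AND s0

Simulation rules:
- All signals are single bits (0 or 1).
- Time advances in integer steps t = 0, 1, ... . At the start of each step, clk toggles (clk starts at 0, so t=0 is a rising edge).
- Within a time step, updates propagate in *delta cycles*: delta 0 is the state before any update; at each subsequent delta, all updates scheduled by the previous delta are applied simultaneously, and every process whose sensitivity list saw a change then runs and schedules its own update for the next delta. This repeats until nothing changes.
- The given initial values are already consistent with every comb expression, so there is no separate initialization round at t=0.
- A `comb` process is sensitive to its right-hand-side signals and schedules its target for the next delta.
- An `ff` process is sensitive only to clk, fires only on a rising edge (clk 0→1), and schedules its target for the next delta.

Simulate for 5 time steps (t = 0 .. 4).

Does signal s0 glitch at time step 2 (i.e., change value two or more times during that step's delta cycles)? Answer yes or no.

no

t=0 Δ0: s2=1 s1=0 s0=0 clk=0 s3=1
  Δ1: clk:0→1
  Δ2: s3:1→0
  Δ3: s2:1→0, s0:0→1
  Δ4: s2:0→1
  (4Δ to stable)
t=1 Δ0: s2=1 s1=0 s0=1 clk=1 s3=0
  Δ1: clk:1→0
  (1Δ to stable)
t=2 Δ0: s2=1 s1=0 s0=1 clk=0 s3=0
  Δ1: clk:0→1
  Δ2: s3:0→1
  Δ3: s2:1→0, s1:0→1, s0:1→0
  Δ4: s2:0→1, s1:1→0
  (4Δ to stable)
t=3 Δ0: s2=1 s1=0 s0=0 clk=1 s3=1
  Δ1: clk:1→0
  (1Δ to stable)
t=4 Δ0: s2=1 s1=0 s0=0 clk=0 s3=1
  Δ1: clk:0→1
  Δ2: s3:1→0
  Δ3: s2:1→0, s0:0→1
  Δ4: s2:0→1
  (4Δ to stable)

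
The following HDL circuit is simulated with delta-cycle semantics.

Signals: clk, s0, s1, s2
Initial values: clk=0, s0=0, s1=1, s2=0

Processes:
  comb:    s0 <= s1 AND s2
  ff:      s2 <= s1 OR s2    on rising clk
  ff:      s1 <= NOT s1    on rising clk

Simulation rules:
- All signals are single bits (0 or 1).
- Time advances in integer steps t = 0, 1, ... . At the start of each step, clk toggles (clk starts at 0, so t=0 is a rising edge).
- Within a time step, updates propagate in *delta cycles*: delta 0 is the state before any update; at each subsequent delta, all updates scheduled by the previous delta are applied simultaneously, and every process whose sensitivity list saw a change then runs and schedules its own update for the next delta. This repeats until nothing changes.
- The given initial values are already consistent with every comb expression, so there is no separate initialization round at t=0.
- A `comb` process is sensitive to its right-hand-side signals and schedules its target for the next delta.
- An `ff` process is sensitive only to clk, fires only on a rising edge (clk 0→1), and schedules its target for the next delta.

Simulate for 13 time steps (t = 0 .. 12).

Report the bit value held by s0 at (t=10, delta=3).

t=0 Δ0: s0=0 s2=0 clk=0 s1=1
  Δ1: clk:0→1
  Δ2: s2:0→1, s1:1→0
  (2Δ to stable)
t=1 Δ0: s0=0 s2=1 clk=1 s1=0
  Δ1: clk:1→0
  (1Δ to stable)
t=2 Δ0: s0=0 s2=1 clk=0 s1=0
  Δ1: clk:0→1
  Δ2: s1:0→1
  Δ3: s0:0→1
  (3Δ to stable)
t=3 Δ0: s0=1 s2=1 clk=1 s1=1
  Δ1: clk:1→0
  (1Δ to stable)
t=4 Δ0: s0=1 s2=1 clk=0 s1=1
  Δ1: clk:0→1
  Δ2: s1:1→0
  Δ3: s0:1→0
  (3Δ to stable)
t=5 Δ0: s0=0 s2=1 clk=1 s1=0
  Δ1: clk:1→0
  (1Δ to stable)
t=6 Δ0: s0=0 s2=1 clk=0 s1=0
  Δ1: clk:0→1
  Δ2: s1:0→1
  Δ3: s0:0→1
  (3Δ to stable)
t=7 Δ0: s0=1 s2=1 clk=1 s1=1
  Δ1: clk:1→0
  (1Δ to stable)
t=8 Δ0: s0=1 s2=1 clk=0 s1=1
  Δ1: clk:0→1
  Δ2: s1:1→0
  Δ3: s0:1→0
  (3Δ to stable)
t=9 Δ0: s0=0 s2=1 clk=1 s1=0
  Δ1: clk:1→0
  (1Δ to stable)
t=10 Δ0: s0=0 s2=1 clk=0 s1=0
  Δ1: clk:0→1
  Δ2: s1:0→1
  Δ3: s0:0→1
  (3Δ to stable)
t=11 Δ0: s0=1 s2=1 clk=1 s1=1
  Δ1: clk:1→0
  (1Δ to stable)
t=12 Δ0: s0=1 s2=1 clk=0 s1=1
  Δ1: clk:0→1
  Δ2: s1:1→0
  Δ3: s0:1→0
  (3Δ to stable)

1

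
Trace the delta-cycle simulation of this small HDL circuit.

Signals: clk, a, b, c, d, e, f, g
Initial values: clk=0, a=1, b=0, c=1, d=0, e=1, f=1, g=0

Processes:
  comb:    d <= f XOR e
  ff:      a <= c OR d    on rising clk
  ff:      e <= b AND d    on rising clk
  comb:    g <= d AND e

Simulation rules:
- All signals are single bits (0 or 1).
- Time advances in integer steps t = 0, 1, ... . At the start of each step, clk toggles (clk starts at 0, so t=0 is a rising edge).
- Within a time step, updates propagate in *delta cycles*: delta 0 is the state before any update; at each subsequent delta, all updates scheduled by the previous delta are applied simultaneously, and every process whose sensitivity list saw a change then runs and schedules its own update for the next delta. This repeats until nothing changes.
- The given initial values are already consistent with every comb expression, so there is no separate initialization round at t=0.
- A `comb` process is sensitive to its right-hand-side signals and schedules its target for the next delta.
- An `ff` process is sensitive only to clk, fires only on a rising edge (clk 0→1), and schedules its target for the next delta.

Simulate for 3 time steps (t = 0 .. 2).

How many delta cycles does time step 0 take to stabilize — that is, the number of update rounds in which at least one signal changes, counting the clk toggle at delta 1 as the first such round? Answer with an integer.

3

[bits: f,clk,g,a,c,e,d,b]
t=0: Δ0=10011100 Δ1=11011100 Δ2=11011000 Δ3=11011010 | 3Δ
t=1: Δ0=11011010 Δ1=10011010 | 1Δ
t=2: Δ0=10011010 Δ1=11011010 | 1Δ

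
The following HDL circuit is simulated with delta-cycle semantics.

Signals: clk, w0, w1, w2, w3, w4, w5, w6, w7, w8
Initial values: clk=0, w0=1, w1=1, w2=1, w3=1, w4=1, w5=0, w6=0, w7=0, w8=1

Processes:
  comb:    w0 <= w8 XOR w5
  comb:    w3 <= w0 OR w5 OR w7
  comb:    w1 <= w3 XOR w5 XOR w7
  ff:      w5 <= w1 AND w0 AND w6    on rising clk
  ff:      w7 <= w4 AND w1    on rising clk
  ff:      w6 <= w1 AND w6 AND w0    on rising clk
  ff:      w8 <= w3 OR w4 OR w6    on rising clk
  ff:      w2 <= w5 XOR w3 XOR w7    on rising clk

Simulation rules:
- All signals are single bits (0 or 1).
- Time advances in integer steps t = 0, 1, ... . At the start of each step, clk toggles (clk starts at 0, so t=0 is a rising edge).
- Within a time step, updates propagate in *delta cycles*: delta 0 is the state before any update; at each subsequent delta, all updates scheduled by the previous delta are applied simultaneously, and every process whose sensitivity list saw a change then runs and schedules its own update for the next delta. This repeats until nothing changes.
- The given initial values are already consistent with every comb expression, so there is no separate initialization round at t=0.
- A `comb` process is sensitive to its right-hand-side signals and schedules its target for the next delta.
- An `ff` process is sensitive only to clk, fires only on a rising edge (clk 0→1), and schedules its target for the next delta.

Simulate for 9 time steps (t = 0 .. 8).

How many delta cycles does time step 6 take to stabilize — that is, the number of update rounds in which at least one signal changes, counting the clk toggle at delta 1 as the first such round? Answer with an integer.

[bits: w8,w5,w4,w7,clk,w3,w6,w0,w2,w1]
t=0: Δ0=1010010111 Δ1=1010110111 Δ2=1011110111 Δ3=1011110110 | 3Δ
t=1: Δ0=1011110110 Δ1=1011010110 | 1Δ
t=2: Δ0=1011010110 Δ1=1011110110 Δ2=1010110100 Δ3=1010110101 | 3Δ
t=3: Δ0=1010110101 Δ1=1010010101 | 1Δ
t=4: Δ0=1010010101 Δ1=1010110101 Δ2=1011110111 Δ3=1011110110 | 3Δ
t=5: Δ0=1011110110 Δ1=1011010110 | 1Δ
t=6: Δ0=1011010110 Δ1=1011110110 Δ2=1010110100 Δ3=1010110101 | 3Δ
t=7: Δ0=1010110101 Δ1=1010010101 | 1Δ
t=8: Δ0=1010010101 Δ1=1010110101 Δ2=1011110111 Δ3=1011110110 | 3Δ

3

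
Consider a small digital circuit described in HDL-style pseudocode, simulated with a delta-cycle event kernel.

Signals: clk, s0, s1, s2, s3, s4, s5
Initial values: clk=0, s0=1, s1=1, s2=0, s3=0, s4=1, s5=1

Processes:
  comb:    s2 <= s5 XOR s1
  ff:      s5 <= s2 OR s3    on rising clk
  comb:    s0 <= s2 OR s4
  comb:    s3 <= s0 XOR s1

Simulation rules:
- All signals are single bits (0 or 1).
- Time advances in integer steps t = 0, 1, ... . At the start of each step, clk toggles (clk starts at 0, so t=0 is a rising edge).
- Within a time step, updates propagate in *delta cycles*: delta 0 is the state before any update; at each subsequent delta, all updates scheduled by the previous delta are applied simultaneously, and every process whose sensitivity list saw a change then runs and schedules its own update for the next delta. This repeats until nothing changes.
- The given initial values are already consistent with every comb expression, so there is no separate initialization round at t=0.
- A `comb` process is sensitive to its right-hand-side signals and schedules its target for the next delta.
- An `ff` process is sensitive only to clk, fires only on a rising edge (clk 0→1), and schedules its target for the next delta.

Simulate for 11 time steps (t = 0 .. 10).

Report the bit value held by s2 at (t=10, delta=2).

t0.Δ0 s4=1 s0=1 s1=1 s2=0 s3=0 clk=0 s5=1
t0.Δ1 s4=1 s0=1 s1=1 s2=0 s3=0 clk=1 s5=1
t0.Δ2 s4=1 s0=1 s1=1 s2=0 s3=0 clk=1 s5=0
t0.Δ3 s4=1 s0=1 s1=1 s2=1 s3=0 clk=1 s5=0
t1.Δ0 s4=1 s0=1 s1=1 s2=1 s3=0 clk=1 s5=0
t1.Δ1 s4=1 s0=1 s1=1 s2=1 s3=0 clk=0 s5=0
t2.Δ0 s4=1 s0=1 s1=1 s2=1 s3=0 clk=0 s5=0
t2.Δ1 s4=1 s0=1 s1=1 s2=1 s3=0 clk=1 s5=0
t2.Δ2 s4=1 s0=1 s1=1 s2=1 s3=0 clk=1 s5=1
t2.Δ3 s4=1 s0=1 s1=1 s2=0 s3=0 clk=1 s5=1
t3.Δ0 s4=1 s0=1 s1=1 s2=0 s3=0 clk=1 s5=1
t3.Δ1 s4=1 s0=1 s1=1 s2=0 s3=0 clk=0 s5=1
t4.Δ0 s4=1 s0=1 s1=1 s2=0 s3=0 clk=0 s5=1
t4.Δ1 s4=1 s0=1 s1=1 s2=0 s3=0 clk=1 s5=1
t4.Δ2 s4=1 s0=1 s1=1 s2=0 s3=0 clk=1 s5=0
t4.Δ3 s4=1 s0=1 s1=1 s2=1 s3=0 clk=1 s5=0
t5.Δ0 s4=1 s0=1 s1=1 s2=1 s3=0 clk=1 s5=0
t5.Δ1 s4=1 s0=1 s1=1 s2=1 s3=0 clk=0 s5=0
t6.Δ0 s4=1 s0=1 s1=1 s2=1 s3=0 clk=0 s5=0
t6.Δ1 s4=1 s0=1 s1=1 s2=1 s3=0 clk=1 s5=0
t6.Δ2 s4=1 s0=1 s1=1 s2=1 s3=0 clk=1 s5=1
t6.Δ3 s4=1 s0=1 s1=1 s2=0 s3=0 clk=1 s5=1
t7.Δ0 s4=1 s0=1 s1=1 s2=0 s3=0 clk=1 s5=1
t7.Δ1 s4=1 s0=1 s1=1 s2=0 s3=0 clk=0 s5=1
t8.Δ0 s4=1 s0=1 s1=1 s2=0 s3=0 clk=0 s5=1
t8.Δ1 s4=1 s0=1 s1=1 s2=0 s3=0 clk=1 s5=1
t8.Δ2 s4=1 s0=1 s1=1 s2=0 s3=0 clk=1 s5=0
t8.Δ3 s4=1 s0=1 s1=1 s2=1 s3=0 clk=1 s5=0
t9.Δ0 s4=1 s0=1 s1=1 s2=1 s3=0 clk=1 s5=0
t9.Δ1 s4=1 s0=1 s1=1 s2=1 s3=0 clk=0 s5=0
t10.Δ0 s4=1 s0=1 s1=1 s2=1 s3=0 clk=0 s5=0
t10.Δ1 s4=1 s0=1 s1=1 s2=1 s3=0 clk=1 s5=0
t10.Δ2 s4=1 s0=1 s1=1 s2=1 s3=0 clk=1 s5=1
t10.Δ3 s4=1 s0=1 s1=1 s2=0 s3=0 clk=1 s5=1

1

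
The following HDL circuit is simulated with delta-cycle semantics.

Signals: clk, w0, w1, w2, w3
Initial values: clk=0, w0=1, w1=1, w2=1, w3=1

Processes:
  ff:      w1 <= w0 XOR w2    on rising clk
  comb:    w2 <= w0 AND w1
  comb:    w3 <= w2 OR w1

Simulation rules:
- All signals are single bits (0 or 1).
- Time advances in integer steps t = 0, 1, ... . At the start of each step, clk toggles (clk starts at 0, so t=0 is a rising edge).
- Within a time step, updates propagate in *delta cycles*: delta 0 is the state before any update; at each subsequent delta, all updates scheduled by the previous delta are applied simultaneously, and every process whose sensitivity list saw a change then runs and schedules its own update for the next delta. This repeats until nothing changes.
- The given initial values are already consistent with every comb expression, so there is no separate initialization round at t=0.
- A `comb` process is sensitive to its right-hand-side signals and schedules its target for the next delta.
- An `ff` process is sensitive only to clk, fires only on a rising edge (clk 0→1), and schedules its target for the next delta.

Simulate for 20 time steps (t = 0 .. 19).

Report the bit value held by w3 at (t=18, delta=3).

t=0 Δ0: clk=0 w1=1 w0=1 w3=1 w2=1
  Δ1: clk:0→1
  Δ2: w1:1→0
  Δ3: w2:1→0
  Δ4: w3:1→0
  (4Δ to stable)
t=1 Δ0: clk=1 w1=0 w0=1 w3=0 w2=0
  Δ1: clk:1→0
  (1Δ to stable)
t=2 Δ0: clk=0 w1=0 w0=1 w3=0 w2=0
  Δ1: clk:0→1
  Δ2: w1:0→1
  Δ3: w3:0→1, w2:0→1
  (3Δ to stable)
t=3 Δ0: clk=1 w1=1 w0=1 w3=1 w2=1
  Δ1: clk:1→0
  (1Δ to stable)
t=4 Δ0: clk=0 w1=1 w0=1 w3=1 w2=1
  Δ1: clk:0→1
  Δ2: w1:1→0
  Δ3: w2:1→0
  Δ4: w3:1→0
  (4Δ to stable)
t=5 Δ0: clk=1 w1=0 w0=1 w3=0 w2=0
  Δ1: clk:1→0
  (1Δ to stable)
t=6 Δ0: clk=0 w1=0 w0=1 w3=0 w2=0
  Δ1: clk:0→1
  Δ2: w1:0→1
  Δ3: w3:0→1, w2:0→1
  (3Δ to stable)
t=7 Δ0: clk=1 w1=1 w0=1 w3=1 w2=1
  Δ1: clk:1→0
  (1Δ to stable)
t=8 Δ0: clk=0 w1=1 w0=1 w3=1 w2=1
  Δ1: clk:0→1
  Δ2: w1:1→0
  Δ3: w2:1→0
  Δ4: w3:1→0
  (4Δ to stable)
t=9 Δ0: clk=1 w1=0 w0=1 w3=0 w2=0
  Δ1: clk:1→0
  (1Δ to stable)
t=10 Δ0: clk=0 w1=0 w0=1 w3=0 w2=0
  Δ1: clk:0→1
  Δ2: w1:0→1
  Δ3: w3:0→1, w2:0→1
  (3Δ to stable)
t=11 Δ0: clk=1 w1=1 w0=1 w3=1 w2=1
  Δ1: clk:1→0
  (1Δ to stable)
t=12 Δ0: clk=0 w1=1 w0=1 w3=1 w2=1
  Δ1: clk:0→1
  Δ2: w1:1→0
  Δ3: w2:1→0
  Δ4: w3:1→0
  (4Δ to stable)
t=13 Δ0: clk=1 w1=0 w0=1 w3=0 w2=0
  Δ1: clk:1→0
  (1Δ to stable)
t=14 Δ0: clk=0 w1=0 w0=1 w3=0 w2=0
  Δ1: clk:0→1
  Δ2: w1:0→1
  Δ3: w3:0→1, w2:0→1
  (3Δ to stable)
t=15 Δ0: clk=1 w1=1 w0=1 w3=1 w2=1
  Δ1: clk:1→0
  (1Δ to stable)
t=16 Δ0: clk=0 w1=1 w0=1 w3=1 w2=1
  Δ1: clk:0→1
  Δ2: w1:1→0
  Δ3: w2:1→0
  Δ4: w3:1→0
  (4Δ to stable)
t=17 Δ0: clk=1 w1=0 w0=1 w3=0 w2=0
  Δ1: clk:1→0
  (1Δ to stable)
t=18 Δ0: clk=0 w1=0 w0=1 w3=0 w2=0
  Δ1: clk:0→1
  Δ2: w1:0→1
  Δ3: w3:0→1, w2:0→1
  (3Δ to stable)
t=19 Δ0: clk=1 w1=1 w0=1 w3=1 w2=1
  Δ1: clk:1→0
  (1Δ to stable)

1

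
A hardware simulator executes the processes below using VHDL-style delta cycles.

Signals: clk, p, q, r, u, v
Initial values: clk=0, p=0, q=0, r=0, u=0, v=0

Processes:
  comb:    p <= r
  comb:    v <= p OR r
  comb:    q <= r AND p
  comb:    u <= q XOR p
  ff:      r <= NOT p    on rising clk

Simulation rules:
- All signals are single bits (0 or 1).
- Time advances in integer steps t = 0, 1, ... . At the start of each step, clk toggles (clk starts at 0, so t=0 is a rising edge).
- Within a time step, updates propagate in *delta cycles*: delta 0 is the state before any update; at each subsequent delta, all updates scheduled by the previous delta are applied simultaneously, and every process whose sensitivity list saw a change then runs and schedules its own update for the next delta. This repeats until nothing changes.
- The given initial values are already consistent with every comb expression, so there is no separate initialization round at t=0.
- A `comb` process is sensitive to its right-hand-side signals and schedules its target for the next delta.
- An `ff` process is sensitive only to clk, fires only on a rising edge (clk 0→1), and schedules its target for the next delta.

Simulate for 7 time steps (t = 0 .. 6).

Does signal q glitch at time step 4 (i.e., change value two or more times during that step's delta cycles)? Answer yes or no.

t0.Δ0 clk=0 p=0 u=0 r=0 v=0 q=0
t0.Δ1 clk=1 p=0 u=0 r=0 v=0 q=0
t0.Δ2 clk=1 p=0 u=0 r=1 v=0 q=0
t0.Δ3 clk=1 p=1 u=0 r=1 v=1 q=0
t0.Δ4 clk=1 p=1 u=1 r=1 v=1 q=1
t0.Δ5 clk=1 p=1 u=0 r=1 v=1 q=1
t1.Δ0 clk=1 p=1 u=0 r=1 v=1 q=1
t1.Δ1 clk=0 p=1 u=0 r=1 v=1 q=1
t2.Δ0 clk=0 p=1 u=0 r=1 v=1 q=1
t2.Δ1 clk=1 p=1 u=0 r=1 v=1 q=1
t2.Δ2 clk=1 p=1 u=0 r=0 v=1 q=1
t2.Δ3 clk=1 p=0 u=0 r=0 v=1 q=0
t2.Δ4 clk=1 p=0 u=0 r=0 v=0 q=0
t3.Δ0 clk=1 p=0 u=0 r=0 v=0 q=0
t3.Δ1 clk=0 p=0 u=0 r=0 v=0 q=0
t4.Δ0 clk=0 p=0 u=0 r=0 v=0 q=0
t4.Δ1 clk=1 p=0 u=0 r=0 v=0 q=0
t4.Δ2 clk=1 p=0 u=0 r=1 v=0 q=0
t4.Δ3 clk=1 p=1 u=0 r=1 v=1 q=0
t4.Δ4 clk=1 p=1 u=1 r=1 v=1 q=1
t4.Δ5 clk=1 p=1 u=0 r=1 v=1 q=1
t5.Δ0 clk=1 p=1 u=0 r=1 v=1 q=1
t5.Δ1 clk=0 p=1 u=0 r=1 v=1 q=1
t6.Δ0 clk=0 p=1 u=0 r=1 v=1 q=1
t6.Δ1 clk=1 p=1 u=0 r=1 v=1 q=1
t6.Δ2 clk=1 p=1 u=0 r=0 v=1 q=1
t6.Δ3 clk=1 p=0 u=0 r=0 v=1 q=0
t6.Δ4 clk=1 p=0 u=0 r=0 v=0 q=0

no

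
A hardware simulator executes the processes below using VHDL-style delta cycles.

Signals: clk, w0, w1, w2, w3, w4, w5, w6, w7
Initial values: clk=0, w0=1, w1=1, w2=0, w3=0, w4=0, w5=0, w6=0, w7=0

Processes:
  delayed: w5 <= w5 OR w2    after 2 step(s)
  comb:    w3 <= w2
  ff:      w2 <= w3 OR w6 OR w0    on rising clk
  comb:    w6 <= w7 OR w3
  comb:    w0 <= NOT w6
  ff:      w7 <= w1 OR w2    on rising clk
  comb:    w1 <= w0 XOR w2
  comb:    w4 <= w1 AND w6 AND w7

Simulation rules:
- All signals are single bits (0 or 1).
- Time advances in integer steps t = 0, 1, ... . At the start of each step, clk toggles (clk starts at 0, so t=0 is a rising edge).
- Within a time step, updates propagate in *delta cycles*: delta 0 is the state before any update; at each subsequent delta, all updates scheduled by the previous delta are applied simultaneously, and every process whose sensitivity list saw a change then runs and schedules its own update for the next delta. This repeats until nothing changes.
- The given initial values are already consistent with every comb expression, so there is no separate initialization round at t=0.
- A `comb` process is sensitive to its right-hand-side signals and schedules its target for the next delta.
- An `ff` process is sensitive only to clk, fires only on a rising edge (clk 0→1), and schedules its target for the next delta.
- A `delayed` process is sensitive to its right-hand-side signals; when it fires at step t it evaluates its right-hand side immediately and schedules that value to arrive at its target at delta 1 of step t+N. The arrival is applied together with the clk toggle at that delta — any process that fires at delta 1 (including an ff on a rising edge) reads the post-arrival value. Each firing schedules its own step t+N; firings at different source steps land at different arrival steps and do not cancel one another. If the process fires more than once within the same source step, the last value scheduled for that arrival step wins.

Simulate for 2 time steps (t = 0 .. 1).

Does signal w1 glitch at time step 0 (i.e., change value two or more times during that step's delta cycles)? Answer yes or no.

t=0 Δ0: w0=1 w5=0 w6=0 w3=0 w4=0 w2=0 clk=0 w1=1 w7=0
  Δ1: clk:0→1
  Δ2: w2:0→1, w7:0→1
  Δ3: w6:0→1, w3:0→1, w1:1→0
  Δ4: w0:1→0
  Δ5: w1:0→1
  Δ6: w4:0→1
  (6Δ to stable)
t=1 Δ0: w0=0 w5=0 w6=1 w3=1 w4=1 w2=1 clk=1 w1=1 w7=1
  Δ1: clk:1→0
  (1Δ to stable)

yes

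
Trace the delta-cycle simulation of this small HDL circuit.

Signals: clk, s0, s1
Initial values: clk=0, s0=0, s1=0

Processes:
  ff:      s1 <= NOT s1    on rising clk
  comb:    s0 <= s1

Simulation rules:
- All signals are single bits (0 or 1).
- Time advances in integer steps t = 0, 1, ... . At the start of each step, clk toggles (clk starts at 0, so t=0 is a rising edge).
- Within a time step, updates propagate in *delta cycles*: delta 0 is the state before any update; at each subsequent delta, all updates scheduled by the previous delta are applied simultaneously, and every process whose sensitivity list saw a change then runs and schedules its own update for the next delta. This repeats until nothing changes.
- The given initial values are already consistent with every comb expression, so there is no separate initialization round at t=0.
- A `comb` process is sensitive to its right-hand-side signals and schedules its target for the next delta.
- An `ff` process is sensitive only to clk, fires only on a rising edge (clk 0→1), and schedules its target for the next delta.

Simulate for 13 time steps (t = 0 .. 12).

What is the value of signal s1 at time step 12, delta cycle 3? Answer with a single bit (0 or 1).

1

[bits: s1,s0,clk]
t=0: Δ0=000 Δ1=001 Δ2=101 Δ3=111 | 3Δ
t=1: Δ0=111 Δ1=110 | 1Δ
t=2: Δ0=110 Δ1=111 Δ2=011 Δ3=001 | 3Δ
t=3: Δ0=001 Δ1=000 | 1Δ
t=4: Δ0=000 Δ1=001 Δ2=101 Δ3=111 | 3Δ
t=5: Δ0=111 Δ1=110 | 1Δ
t=6: Δ0=110 Δ1=111 Δ2=011 Δ3=001 | 3Δ
t=7: Δ0=001 Δ1=000 | 1Δ
t=8: Δ0=000 Δ1=001 Δ2=101 Δ3=111 | 3Δ
t=9: Δ0=111 Δ1=110 | 1Δ
t=10: Δ0=110 Δ1=111 Δ2=011 Δ3=001 | 3Δ
t=11: Δ0=001 Δ1=000 | 1Δ
t=12: Δ0=000 Δ1=001 Δ2=101 Δ3=111 | 3Δ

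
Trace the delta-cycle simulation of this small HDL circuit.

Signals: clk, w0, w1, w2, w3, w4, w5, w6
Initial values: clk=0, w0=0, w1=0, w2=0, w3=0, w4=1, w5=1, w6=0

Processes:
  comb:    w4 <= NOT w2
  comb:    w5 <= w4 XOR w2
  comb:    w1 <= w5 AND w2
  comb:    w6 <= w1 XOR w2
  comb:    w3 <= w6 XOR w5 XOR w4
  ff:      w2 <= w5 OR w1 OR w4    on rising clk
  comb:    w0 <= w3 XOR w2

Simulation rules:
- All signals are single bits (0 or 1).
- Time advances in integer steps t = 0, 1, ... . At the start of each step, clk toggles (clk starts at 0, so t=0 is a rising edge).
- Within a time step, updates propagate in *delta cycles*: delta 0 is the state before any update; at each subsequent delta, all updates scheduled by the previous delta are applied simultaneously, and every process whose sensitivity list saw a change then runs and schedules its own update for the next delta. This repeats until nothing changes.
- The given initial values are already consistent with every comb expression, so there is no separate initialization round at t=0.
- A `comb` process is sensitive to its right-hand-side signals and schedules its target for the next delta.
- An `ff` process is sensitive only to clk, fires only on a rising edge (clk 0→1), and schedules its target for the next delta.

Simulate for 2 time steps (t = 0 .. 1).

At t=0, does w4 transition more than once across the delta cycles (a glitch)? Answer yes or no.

no

t=0 Δ0: w2=0 w5=1 w0=0 w6=0 w1=0 clk=0 w4=1 w3=0
  Δ1: clk:0→1
  Δ2: w2:0→1
  Δ3: w5:1→0, w0:0→1, w6:0→1, w1:0→1, w4:1→0
  Δ4: w5:0→1, w6:1→0, w1:1→0, w3:0→1
  Δ5: w0:1→0, w6:0→1, w1:0→1
  Δ6: w6:1→0, w3:1→0
  Δ7: w0:0→1, w3:0→1
  Δ8: w0:1→0
  (8Δ to stable)
t=1 Δ0: w2=1 w5=1 w0=0 w6=0 w1=1 clk=1 w4=0 w3=1
  Δ1: clk:1→0
  (1Δ to stable)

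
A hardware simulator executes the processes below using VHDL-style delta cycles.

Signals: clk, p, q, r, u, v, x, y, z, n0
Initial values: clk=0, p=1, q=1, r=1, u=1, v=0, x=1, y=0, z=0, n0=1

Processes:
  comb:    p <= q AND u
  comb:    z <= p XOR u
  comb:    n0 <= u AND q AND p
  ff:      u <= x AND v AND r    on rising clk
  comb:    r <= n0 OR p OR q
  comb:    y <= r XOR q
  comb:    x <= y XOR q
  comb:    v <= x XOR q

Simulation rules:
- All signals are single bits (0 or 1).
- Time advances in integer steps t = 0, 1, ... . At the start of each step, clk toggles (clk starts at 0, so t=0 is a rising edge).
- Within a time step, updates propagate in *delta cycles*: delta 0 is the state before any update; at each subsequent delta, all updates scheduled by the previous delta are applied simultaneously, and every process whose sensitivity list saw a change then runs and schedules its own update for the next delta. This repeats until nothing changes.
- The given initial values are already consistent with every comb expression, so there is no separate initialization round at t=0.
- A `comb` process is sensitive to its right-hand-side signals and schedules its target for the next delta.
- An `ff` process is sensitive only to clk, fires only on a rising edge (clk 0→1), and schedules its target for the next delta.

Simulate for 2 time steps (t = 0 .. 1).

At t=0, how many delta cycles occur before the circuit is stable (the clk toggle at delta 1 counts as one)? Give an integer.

t=0 Δ0: p=1 clk=0 n0=1 q=1 u=1 y=0 x=1 v=0 z=0 r=1
  Δ1: clk:0→1
  Δ2: u:1→0
  Δ3: p:1→0, n0:1→0, z:0→1
  Δ4: z:1→0
  (4Δ to stable)
t=1 Δ0: p=0 clk=1 n0=0 q=1 u=0 y=0 x=1 v=0 z=0 r=1
  Δ1: clk:1→0
  (1Δ to stable)

4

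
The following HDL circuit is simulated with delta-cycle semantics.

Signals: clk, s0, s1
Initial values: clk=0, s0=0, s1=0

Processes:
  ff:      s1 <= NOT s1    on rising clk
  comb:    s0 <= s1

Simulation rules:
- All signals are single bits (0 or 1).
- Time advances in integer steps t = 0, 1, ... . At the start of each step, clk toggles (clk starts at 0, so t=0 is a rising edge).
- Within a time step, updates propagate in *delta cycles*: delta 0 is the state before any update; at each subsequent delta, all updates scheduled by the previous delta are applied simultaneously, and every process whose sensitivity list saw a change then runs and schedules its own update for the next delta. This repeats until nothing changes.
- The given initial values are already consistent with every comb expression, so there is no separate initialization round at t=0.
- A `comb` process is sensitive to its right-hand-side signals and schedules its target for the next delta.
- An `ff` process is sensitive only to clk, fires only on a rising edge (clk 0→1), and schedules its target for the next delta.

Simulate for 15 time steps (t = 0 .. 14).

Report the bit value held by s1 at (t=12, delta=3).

1

t0.Δ0 s1=0 clk=0 s0=0
t0.Δ1 s1=0 clk=1 s0=0
t0.Δ2 s1=1 clk=1 s0=0
t0.Δ3 s1=1 clk=1 s0=1
t1.Δ0 s1=1 clk=1 s0=1
t1.Δ1 s1=1 clk=0 s0=1
t2.Δ0 s1=1 clk=0 s0=1
t2.Δ1 s1=1 clk=1 s0=1
t2.Δ2 s1=0 clk=1 s0=1
t2.Δ3 s1=0 clk=1 s0=0
t3.Δ0 s1=0 clk=1 s0=0
t3.Δ1 s1=0 clk=0 s0=0
t4.Δ0 s1=0 clk=0 s0=0
t4.Δ1 s1=0 clk=1 s0=0
t4.Δ2 s1=1 clk=1 s0=0
t4.Δ3 s1=1 clk=1 s0=1
t5.Δ0 s1=1 clk=1 s0=1
t5.Δ1 s1=1 clk=0 s0=1
t6.Δ0 s1=1 clk=0 s0=1
t6.Δ1 s1=1 clk=1 s0=1
t6.Δ2 s1=0 clk=1 s0=1
t6.Δ3 s1=0 clk=1 s0=0
t7.Δ0 s1=0 clk=1 s0=0
t7.Δ1 s1=0 clk=0 s0=0
t8.Δ0 s1=0 clk=0 s0=0
t8.Δ1 s1=0 clk=1 s0=0
t8.Δ2 s1=1 clk=1 s0=0
t8.Δ3 s1=1 clk=1 s0=1
t9.Δ0 s1=1 clk=1 s0=1
t9.Δ1 s1=1 clk=0 s0=1
t10.Δ0 s1=1 clk=0 s0=1
t10.Δ1 s1=1 clk=1 s0=1
t10.Δ2 s1=0 clk=1 s0=1
t10.Δ3 s1=0 clk=1 s0=0
t11.Δ0 s1=0 clk=1 s0=0
t11.Δ1 s1=0 clk=0 s0=0
t12.Δ0 s1=0 clk=0 s0=0
t12.Δ1 s1=0 clk=1 s0=0
t12.Δ2 s1=1 clk=1 s0=0
t12.Δ3 s1=1 clk=1 s0=1
t13.Δ0 s1=1 clk=1 s0=1
t13.Δ1 s1=1 clk=0 s0=1
t14.Δ0 s1=1 clk=0 s0=1
t14.Δ1 s1=1 clk=1 s0=1
t14.Δ2 s1=0 clk=1 s0=1
t14.Δ3 s1=0 clk=1 s0=0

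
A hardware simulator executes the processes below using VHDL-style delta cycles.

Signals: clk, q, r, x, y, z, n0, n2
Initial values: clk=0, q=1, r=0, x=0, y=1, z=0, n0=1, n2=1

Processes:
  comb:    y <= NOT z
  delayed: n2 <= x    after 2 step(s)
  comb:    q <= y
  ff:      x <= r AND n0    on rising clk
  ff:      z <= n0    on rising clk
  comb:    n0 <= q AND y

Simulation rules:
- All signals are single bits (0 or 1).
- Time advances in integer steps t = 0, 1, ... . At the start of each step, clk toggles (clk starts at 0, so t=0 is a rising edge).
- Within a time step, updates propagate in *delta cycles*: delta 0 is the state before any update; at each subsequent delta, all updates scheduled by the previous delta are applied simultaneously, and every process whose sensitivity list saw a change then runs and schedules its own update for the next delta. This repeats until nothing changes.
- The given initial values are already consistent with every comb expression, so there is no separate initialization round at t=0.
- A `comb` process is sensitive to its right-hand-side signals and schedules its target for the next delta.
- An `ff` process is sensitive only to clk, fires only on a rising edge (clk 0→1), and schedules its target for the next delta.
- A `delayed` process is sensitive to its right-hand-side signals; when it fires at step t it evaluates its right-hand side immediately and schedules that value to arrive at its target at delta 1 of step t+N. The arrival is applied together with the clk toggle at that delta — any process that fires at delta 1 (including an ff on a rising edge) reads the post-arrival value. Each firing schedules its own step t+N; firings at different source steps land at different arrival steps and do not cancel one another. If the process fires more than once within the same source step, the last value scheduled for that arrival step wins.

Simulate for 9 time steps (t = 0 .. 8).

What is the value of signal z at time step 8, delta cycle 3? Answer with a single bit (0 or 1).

t0.Δ0 clk=0 z=0 x=0 q=1 n0=1 r=0 y=1 n2=1
t0.Δ1 clk=1 z=0 x=0 q=1 n0=1 r=0 y=1 n2=1
t0.Δ2 clk=1 z=1 x=0 q=1 n0=1 r=0 y=1 n2=1
t0.Δ3 clk=1 z=1 x=0 q=1 n0=1 r=0 y=0 n2=1
t0.Δ4 clk=1 z=1 x=0 q=0 n0=0 r=0 y=0 n2=1
t1.Δ0 clk=1 z=1 x=0 q=0 n0=0 r=0 y=0 n2=1
t1.Δ1 clk=0 z=1 x=0 q=0 n0=0 r=0 y=0 n2=1
t2.Δ0 clk=0 z=1 x=0 q=0 n0=0 r=0 y=0 n2=1
t2.Δ1 clk=1 z=1 x=0 q=0 n0=0 r=0 y=0 n2=1
t2.Δ2 clk=1 z=0 x=0 q=0 n0=0 r=0 y=0 n2=1
t2.Δ3 clk=1 z=0 x=0 q=0 n0=0 r=0 y=1 n2=1
t2.Δ4 clk=1 z=0 x=0 q=1 n0=0 r=0 y=1 n2=1
t2.Δ5 clk=1 z=0 x=0 q=1 n0=1 r=0 y=1 n2=1
t3.Δ0 clk=1 z=0 x=0 q=1 n0=1 r=0 y=1 n2=1
t3.Δ1 clk=0 z=0 x=0 q=1 n0=1 r=0 y=1 n2=1
t4.Δ0 clk=0 z=0 x=0 q=1 n0=1 r=0 y=1 n2=1
t4.Δ1 clk=1 z=0 x=0 q=1 n0=1 r=0 y=1 n2=1
t4.Δ2 clk=1 z=1 x=0 q=1 n0=1 r=0 y=1 n2=1
t4.Δ3 clk=1 z=1 x=0 q=1 n0=1 r=0 y=0 n2=1
t4.Δ4 clk=1 z=1 x=0 q=0 n0=0 r=0 y=0 n2=1
t5.Δ0 clk=1 z=1 x=0 q=0 n0=0 r=0 y=0 n2=1
t5.Δ1 clk=0 z=1 x=0 q=0 n0=0 r=0 y=0 n2=1
t6.Δ0 clk=0 z=1 x=0 q=0 n0=0 r=0 y=0 n2=1
t6.Δ1 clk=1 z=1 x=0 q=0 n0=0 r=0 y=0 n2=1
t6.Δ2 clk=1 z=0 x=0 q=0 n0=0 r=0 y=0 n2=1
t6.Δ3 clk=1 z=0 x=0 q=0 n0=0 r=0 y=1 n2=1
t6.Δ4 clk=1 z=0 x=0 q=1 n0=0 r=0 y=1 n2=1
t6.Δ5 clk=1 z=0 x=0 q=1 n0=1 r=0 y=1 n2=1
t7.Δ0 clk=1 z=0 x=0 q=1 n0=1 r=0 y=1 n2=1
t7.Δ1 clk=0 z=0 x=0 q=1 n0=1 r=0 y=1 n2=1
t8.Δ0 clk=0 z=0 x=0 q=1 n0=1 r=0 y=1 n2=1
t8.Δ1 clk=1 z=0 x=0 q=1 n0=1 r=0 y=1 n2=1
t8.Δ2 clk=1 z=1 x=0 q=1 n0=1 r=0 y=1 n2=1
t8.Δ3 clk=1 z=1 x=0 q=1 n0=1 r=0 y=0 n2=1
t8.Δ4 clk=1 z=1 x=0 q=0 n0=0 r=0 y=0 n2=1

1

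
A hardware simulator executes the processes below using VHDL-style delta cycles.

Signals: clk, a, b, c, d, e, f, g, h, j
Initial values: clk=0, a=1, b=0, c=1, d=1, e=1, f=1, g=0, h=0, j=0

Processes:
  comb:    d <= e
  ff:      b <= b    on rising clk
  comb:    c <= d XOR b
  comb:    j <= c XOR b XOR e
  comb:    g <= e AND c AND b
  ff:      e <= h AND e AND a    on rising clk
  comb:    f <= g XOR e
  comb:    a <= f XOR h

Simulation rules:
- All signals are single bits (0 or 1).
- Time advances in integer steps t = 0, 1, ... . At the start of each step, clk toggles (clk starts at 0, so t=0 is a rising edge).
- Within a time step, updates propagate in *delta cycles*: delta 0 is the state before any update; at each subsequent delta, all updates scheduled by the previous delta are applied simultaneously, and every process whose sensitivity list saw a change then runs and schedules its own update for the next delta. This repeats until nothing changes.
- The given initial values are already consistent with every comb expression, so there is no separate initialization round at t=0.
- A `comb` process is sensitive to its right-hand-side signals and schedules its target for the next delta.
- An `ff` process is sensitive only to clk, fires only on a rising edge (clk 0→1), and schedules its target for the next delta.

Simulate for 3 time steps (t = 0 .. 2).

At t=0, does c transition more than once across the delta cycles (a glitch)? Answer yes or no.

no

t0.Δ0 e=1 c=1 j=0 g=0 a=1 b=0 h=0 f=1 clk=0 d=1
t0.Δ1 e=1 c=1 j=0 g=0 a=1 b=0 h=0 f=1 clk=1 d=1
t0.Δ2 e=0 c=1 j=0 g=0 a=1 b=0 h=0 f=1 clk=1 d=1
t0.Δ3 e=0 c=1 j=1 g=0 a=1 b=0 h=0 f=0 clk=1 d=0
t0.Δ4 e=0 c=0 j=1 g=0 a=0 b=0 h=0 f=0 clk=1 d=0
t0.Δ5 e=0 c=0 j=0 g=0 a=0 b=0 h=0 f=0 clk=1 d=0
t1.Δ0 e=0 c=0 j=0 g=0 a=0 b=0 h=0 f=0 clk=1 d=0
t1.Δ1 e=0 c=0 j=0 g=0 a=0 b=0 h=0 f=0 clk=0 d=0
t2.Δ0 e=0 c=0 j=0 g=0 a=0 b=0 h=0 f=0 clk=0 d=0
t2.Δ1 e=0 c=0 j=0 g=0 a=0 b=0 h=0 f=0 clk=1 d=0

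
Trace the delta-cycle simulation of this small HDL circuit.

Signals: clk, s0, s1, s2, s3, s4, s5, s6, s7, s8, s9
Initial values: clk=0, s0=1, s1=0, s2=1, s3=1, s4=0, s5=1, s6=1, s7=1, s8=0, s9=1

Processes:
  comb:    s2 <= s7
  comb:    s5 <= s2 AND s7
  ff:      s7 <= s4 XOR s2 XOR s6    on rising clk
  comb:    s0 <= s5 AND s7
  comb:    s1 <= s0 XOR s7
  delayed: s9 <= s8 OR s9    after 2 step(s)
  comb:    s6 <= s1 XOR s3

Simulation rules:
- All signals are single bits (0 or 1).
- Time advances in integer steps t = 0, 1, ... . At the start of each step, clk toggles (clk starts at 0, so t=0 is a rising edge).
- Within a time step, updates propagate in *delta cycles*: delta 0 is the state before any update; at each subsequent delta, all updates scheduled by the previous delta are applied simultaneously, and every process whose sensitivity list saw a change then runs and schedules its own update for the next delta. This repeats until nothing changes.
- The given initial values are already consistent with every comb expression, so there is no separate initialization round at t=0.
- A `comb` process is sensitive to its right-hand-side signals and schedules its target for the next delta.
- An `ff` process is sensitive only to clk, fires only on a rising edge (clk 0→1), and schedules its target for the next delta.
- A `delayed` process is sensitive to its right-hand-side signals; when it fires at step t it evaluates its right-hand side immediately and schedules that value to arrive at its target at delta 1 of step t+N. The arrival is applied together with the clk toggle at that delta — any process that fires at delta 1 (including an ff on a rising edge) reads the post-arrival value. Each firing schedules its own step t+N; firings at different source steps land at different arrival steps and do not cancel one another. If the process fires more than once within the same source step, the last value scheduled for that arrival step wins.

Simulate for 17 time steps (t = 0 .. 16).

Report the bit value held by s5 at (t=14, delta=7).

t=0 Δ0: s7=1 s3=1 s5=1 s2=1 clk=0 s1=0 s9=1 s8=0 s6=1 s0=1 s4=0
  Δ1: clk:0→1
  Δ2: s7:1→0
  Δ3: s5:1→0, s2:1→0, s1:0→1, s0:1→0
  Δ4: s1:1→0, s6:1→0
  Δ5: s6:0→1
  (5Δ to stable)
t=1 Δ0: s7=0 s3=1 s5=0 s2=0 clk=1 s1=0 s9=1 s8=0 s6=1 s0=0 s4=0
  Δ1: clk:1→0
  (1Δ to stable)
t=2 Δ0: s7=0 s3=1 s5=0 s2=0 clk=0 s1=0 s9=1 s8=0 s6=1 s0=0 s4=0
  Δ1: clk:0→1
  Δ2: s7:0→1
  Δ3: s2:0→1, s1:0→1
  Δ4: s5:0→1, s6:1→0
  Δ5: s0:0→1
  Δ6: s1:1→0
  Δ7: s6:0→1
  (7Δ to stable)
t=3 Δ0: s7=1 s3=1 s5=1 s2=1 clk=1 s1=0 s9=1 s8=0 s6=1 s0=1 s4=0
  Δ1: clk:1→0
  (1Δ to stable)
t=4 Δ0: s7=1 s3=1 s5=1 s2=1 clk=0 s1=0 s9=1 s8=0 s6=1 s0=1 s4=0
  Δ1: clk:0→1
  Δ2: s7:1→0
  Δ3: s5:1→0, s2:1→0, s1:0→1, s0:1→0
  Δ4: s1:1→0, s6:1→0
  Δ5: s6:0→1
  (5Δ to stable)
t=5 Δ0: s7=0 s3=1 s5=0 s2=0 clk=1 s1=0 s9=1 s8=0 s6=1 s0=0 s4=0
  Δ1: clk:1→0
  (1Δ to stable)
t=6 Δ0: s7=0 s3=1 s5=0 s2=0 clk=0 s1=0 s9=1 s8=0 s6=1 s0=0 s4=0
  Δ1: clk:0→1
  Δ2: s7:0→1
  Δ3: s2:0→1, s1:0→1
  Δ4: s5:0→1, s6:1→0
  Δ5: s0:0→1
  Δ6: s1:1→0
  Δ7: s6:0→1
  (7Δ to stable)
t=7 Δ0: s7=1 s3=1 s5=1 s2=1 clk=1 s1=0 s9=1 s8=0 s6=1 s0=1 s4=0
  Δ1: clk:1→0
  (1Δ to stable)
t=8 Δ0: s7=1 s3=1 s5=1 s2=1 clk=0 s1=0 s9=1 s8=0 s6=1 s0=1 s4=0
  Δ1: clk:0→1
  Δ2: s7:1→0
  Δ3: s5:1→0, s2:1→0, s1:0→1, s0:1→0
  Δ4: s1:1→0, s6:1→0
  Δ5: s6:0→1
  (5Δ to stable)
t=9 Δ0: s7=0 s3=1 s5=0 s2=0 clk=1 s1=0 s9=1 s8=0 s6=1 s0=0 s4=0
  Δ1: clk:1→0
  (1Δ to stable)
t=10 Δ0: s7=0 s3=1 s5=0 s2=0 clk=0 s1=0 s9=1 s8=0 s6=1 s0=0 s4=0
  Δ1: clk:0→1
  Δ2: s7:0→1
  Δ3: s2:0→1, s1:0→1
  Δ4: s5:0→1, s6:1→0
  Δ5: s0:0→1
  Δ6: s1:1→0
  Δ7: s6:0→1
  (7Δ to stable)
t=11 Δ0: s7=1 s3=1 s5=1 s2=1 clk=1 s1=0 s9=1 s8=0 s6=1 s0=1 s4=0
  Δ1: clk:1→0
  (1Δ to stable)
t=12 Δ0: s7=1 s3=1 s5=1 s2=1 clk=0 s1=0 s9=1 s8=0 s6=1 s0=1 s4=0
  Δ1: clk:0→1
  Δ2: s7:1→0
  Δ3: s5:1→0, s2:1→0, s1:0→1, s0:1→0
  Δ4: s1:1→0, s6:1→0
  Δ5: s6:0→1
  (5Δ to stable)
t=13 Δ0: s7=0 s3=1 s5=0 s2=0 clk=1 s1=0 s9=1 s8=0 s6=1 s0=0 s4=0
  Δ1: clk:1→0
  (1Δ to stable)
t=14 Δ0: s7=0 s3=1 s5=0 s2=0 clk=0 s1=0 s9=1 s8=0 s6=1 s0=0 s4=0
  Δ1: clk:0→1
  Δ2: s7:0→1
  Δ3: s2:0→1, s1:0→1
  Δ4: s5:0→1, s6:1→0
  Δ5: s0:0→1
  Δ6: s1:1→0
  Δ7: s6:0→1
  (7Δ to stable)
t=15 Δ0: s7=1 s3=1 s5=1 s2=1 clk=1 s1=0 s9=1 s8=0 s6=1 s0=1 s4=0
  Δ1: clk:1→0
  (1Δ to stable)
t=16 Δ0: s7=1 s3=1 s5=1 s2=1 clk=0 s1=0 s9=1 s8=0 s6=1 s0=1 s4=0
  Δ1: clk:0→1
  Δ2: s7:1→0
  Δ3: s5:1→0, s2:1→0, s1:0→1, s0:1→0
  Δ4: s1:1→0, s6:1→0
  Δ5: s6:0→1
  (5Δ to stable)

1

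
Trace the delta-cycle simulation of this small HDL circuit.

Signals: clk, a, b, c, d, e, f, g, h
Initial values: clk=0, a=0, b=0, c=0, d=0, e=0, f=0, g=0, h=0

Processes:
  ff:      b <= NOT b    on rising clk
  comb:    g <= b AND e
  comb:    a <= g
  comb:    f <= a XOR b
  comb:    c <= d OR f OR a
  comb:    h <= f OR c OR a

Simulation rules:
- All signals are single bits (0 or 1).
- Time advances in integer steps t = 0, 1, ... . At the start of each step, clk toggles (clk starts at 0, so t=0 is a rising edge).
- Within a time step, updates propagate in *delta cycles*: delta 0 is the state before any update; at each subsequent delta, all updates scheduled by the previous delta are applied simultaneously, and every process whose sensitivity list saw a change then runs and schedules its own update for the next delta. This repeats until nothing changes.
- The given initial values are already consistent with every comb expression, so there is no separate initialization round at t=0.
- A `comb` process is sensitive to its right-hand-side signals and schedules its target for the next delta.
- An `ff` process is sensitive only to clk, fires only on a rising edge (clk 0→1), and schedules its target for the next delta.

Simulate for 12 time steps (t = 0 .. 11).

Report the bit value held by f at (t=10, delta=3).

0

t0.Δ0 d=0 f=0 h=0 a=0 b=0 c=0 g=0 e=0 clk=0
t0.Δ1 d=0 f=0 h=0 a=0 b=0 c=0 g=0 e=0 clk=1
t0.Δ2 d=0 f=0 h=0 a=0 b=1 c=0 g=0 e=0 clk=1
t0.Δ3 d=0 f=1 h=0 a=0 b=1 c=0 g=0 e=0 clk=1
t0.Δ4 d=0 f=1 h=1 a=0 b=1 c=1 g=0 e=0 clk=1
t1.Δ0 d=0 f=1 h=1 a=0 b=1 c=1 g=0 e=0 clk=1
t1.Δ1 d=0 f=1 h=1 a=0 b=1 c=1 g=0 e=0 clk=0
t2.Δ0 d=0 f=1 h=1 a=0 b=1 c=1 g=0 e=0 clk=0
t2.Δ1 d=0 f=1 h=1 a=0 b=1 c=1 g=0 e=0 clk=1
t2.Δ2 d=0 f=1 h=1 a=0 b=0 c=1 g=0 e=0 clk=1
t2.Δ3 d=0 f=0 h=1 a=0 b=0 c=1 g=0 e=0 clk=1
t2.Δ4 d=0 f=0 h=1 a=0 b=0 c=0 g=0 e=0 clk=1
t2.Δ5 d=0 f=0 h=0 a=0 b=0 c=0 g=0 e=0 clk=1
t3.Δ0 d=0 f=0 h=0 a=0 b=0 c=0 g=0 e=0 clk=1
t3.Δ1 d=0 f=0 h=0 a=0 b=0 c=0 g=0 e=0 clk=0
t4.Δ0 d=0 f=0 h=0 a=0 b=0 c=0 g=0 e=0 clk=0
t4.Δ1 d=0 f=0 h=0 a=0 b=0 c=0 g=0 e=0 clk=1
t4.Δ2 d=0 f=0 h=0 a=0 b=1 c=0 g=0 e=0 clk=1
t4.Δ3 d=0 f=1 h=0 a=0 b=1 c=0 g=0 e=0 clk=1
t4.Δ4 d=0 f=1 h=1 a=0 b=1 c=1 g=0 e=0 clk=1
t5.Δ0 d=0 f=1 h=1 a=0 b=1 c=1 g=0 e=0 clk=1
t5.Δ1 d=0 f=1 h=1 a=0 b=1 c=1 g=0 e=0 clk=0
t6.Δ0 d=0 f=1 h=1 a=0 b=1 c=1 g=0 e=0 clk=0
t6.Δ1 d=0 f=1 h=1 a=0 b=1 c=1 g=0 e=0 clk=1
t6.Δ2 d=0 f=1 h=1 a=0 b=0 c=1 g=0 e=0 clk=1
t6.Δ3 d=0 f=0 h=1 a=0 b=0 c=1 g=0 e=0 clk=1
t6.Δ4 d=0 f=0 h=1 a=0 b=0 c=0 g=0 e=0 clk=1
t6.Δ5 d=0 f=0 h=0 a=0 b=0 c=0 g=0 e=0 clk=1
t7.Δ0 d=0 f=0 h=0 a=0 b=0 c=0 g=0 e=0 clk=1
t7.Δ1 d=0 f=0 h=0 a=0 b=0 c=0 g=0 e=0 clk=0
t8.Δ0 d=0 f=0 h=0 a=0 b=0 c=0 g=0 e=0 clk=0
t8.Δ1 d=0 f=0 h=0 a=0 b=0 c=0 g=0 e=0 clk=1
t8.Δ2 d=0 f=0 h=0 a=0 b=1 c=0 g=0 e=0 clk=1
t8.Δ3 d=0 f=1 h=0 a=0 b=1 c=0 g=0 e=0 clk=1
t8.Δ4 d=0 f=1 h=1 a=0 b=1 c=1 g=0 e=0 clk=1
t9.Δ0 d=0 f=1 h=1 a=0 b=1 c=1 g=0 e=0 clk=1
t9.Δ1 d=0 f=1 h=1 a=0 b=1 c=1 g=0 e=0 clk=0
t10.Δ0 d=0 f=1 h=1 a=0 b=1 c=1 g=0 e=0 clk=0
t10.Δ1 d=0 f=1 h=1 a=0 b=1 c=1 g=0 e=0 clk=1
t10.Δ2 d=0 f=1 h=1 a=0 b=0 c=1 g=0 e=0 clk=1
t10.Δ3 d=0 f=0 h=1 a=0 b=0 c=1 g=0 e=0 clk=1
t10.Δ4 d=0 f=0 h=1 a=0 b=0 c=0 g=0 e=0 clk=1
t10.Δ5 d=0 f=0 h=0 a=0 b=0 c=0 g=0 e=0 clk=1
t11.Δ0 d=0 f=0 h=0 a=0 b=0 c=0 g=0 e=0 clk=1
t11.Δ1 d=0 f=0 h=0 a=0 b=0 c=0 g=0 e=0 clk=0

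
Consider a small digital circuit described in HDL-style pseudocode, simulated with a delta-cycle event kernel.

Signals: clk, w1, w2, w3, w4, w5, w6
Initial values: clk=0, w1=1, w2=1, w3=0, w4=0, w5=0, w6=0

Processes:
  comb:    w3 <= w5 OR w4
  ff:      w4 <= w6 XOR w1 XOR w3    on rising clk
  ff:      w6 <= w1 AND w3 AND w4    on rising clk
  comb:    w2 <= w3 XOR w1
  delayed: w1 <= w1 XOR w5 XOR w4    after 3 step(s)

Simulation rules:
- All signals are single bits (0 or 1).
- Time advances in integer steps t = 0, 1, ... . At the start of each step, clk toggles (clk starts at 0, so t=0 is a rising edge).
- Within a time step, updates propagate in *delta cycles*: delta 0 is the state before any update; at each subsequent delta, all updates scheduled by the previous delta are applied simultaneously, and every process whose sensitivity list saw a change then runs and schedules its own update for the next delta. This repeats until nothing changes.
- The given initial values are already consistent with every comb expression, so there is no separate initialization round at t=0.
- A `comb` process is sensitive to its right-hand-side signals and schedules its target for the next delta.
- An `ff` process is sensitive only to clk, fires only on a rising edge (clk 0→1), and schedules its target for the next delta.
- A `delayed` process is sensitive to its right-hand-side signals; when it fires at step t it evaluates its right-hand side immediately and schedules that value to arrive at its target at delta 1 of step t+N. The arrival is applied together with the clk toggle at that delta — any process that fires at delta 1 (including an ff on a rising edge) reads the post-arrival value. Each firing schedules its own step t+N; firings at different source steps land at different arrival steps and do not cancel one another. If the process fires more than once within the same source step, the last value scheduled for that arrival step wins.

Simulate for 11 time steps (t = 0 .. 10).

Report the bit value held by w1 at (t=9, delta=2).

1

t=0 Δ0: w3=0 clk=0 w6=0 w4=0 w1=1 w2=1 w5=0
  Δ1: clk:0→1
  Δ2: w4:0→1
  Δ3: w3:0→1
  Δ4: w2:1→0
  (4Δ to stable)
t=1 Δ0: w3=1 clk=1 w6=0 w4=1 w1=1 w2=0 w5=0
  Δ1: clk:1→0
  (1Δ to stable)
t=2 Δ0: w3=1 clk=0 w6=0 w4=1 w1=1 w2=0 w5=0
  Δ1: clk:0→1
  Δ2: w6:0→1, w4:1→0
  Δ3: w3:1→0
  Δ4: w2:0→1
  (4Δ to stable)
t=3 Δ0: w3=0 clk=1 w6=1 w4=0 w1=1 w2=1 w5=0
  Δ1: clk:1→0, w1:1→0
  Δ2: w2:1→0
  (2Δ to stable)
t=4 Δ0: w3=0 clk=0 w6=1 w4=0 w1=0 w2=0 w5=0
  Δ1: clk:0→1
  Δ2: w6:1→0, w4:0→1
  Δ3: w3:0→1
  Δ4: w2:0→1
  (4Δ to stable)
t=5 Δ0: w3=1 clk=1 w6=0 w4=1 w1=0 w2=1 w5=0
  Δ1: clk:1→0, w1:0→1
  Δ2: w2:1→0
  (2Δ to stable)
t=6 Δ0: w3=1 clk=0 w6=0 w4=1 w1=1 w2=0 w5=0
  Δ1: clk:0→1, w1:1→0
  Δ2: w2:0→1
  (2Δ to stable)
t=7 Δ0: w3=1 clk=1 w6=0 w4=1 w1=0 w2=1 w5=0
  Δ1: clk:1→0, w1:0→1
  Δ2: w2:1→0
  (2Δ to stable)
t=8 Δ0: w3=1 clk=0 w6=0 w4=1 w1=1 w2=0 w5=0
  Δ1: clk:0→1, w1:1→0
  Δ2: w2:0→1
  (2Δ to stable)
t=9 Δ0: w3=1 clk=1 w6=0 w4=1 w1=0 w2=1 w5=0
  Δ1: clk:1→0, w1:0→1
  Δ2: w2:1→0
  (2Δ to stable)
t=10 Δ0: w3=1 clk=0 w6=0 w4=1 w1=1 w2=0 w5=0
  Δ1: clk:0→1, w1:1→0
  Δ2: w2:0→1
  (2Δ to stable)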